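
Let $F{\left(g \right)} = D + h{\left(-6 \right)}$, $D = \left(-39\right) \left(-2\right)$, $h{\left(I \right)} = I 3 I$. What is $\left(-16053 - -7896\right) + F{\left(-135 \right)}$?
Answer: $-7971$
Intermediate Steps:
$h{\left(I \right)} = 3 I^{2}$ ($h{\left(I \right)} = 3 I I = 3 I^{2}$)
$D = 78$
$F{\left(g \right)} = 186$ ($F{\left(g \right)} = 78 + 3 \left(-6\right)^{2} = 78 + 3 \cdot 36 = 78 + 108 = 186$)
$\left(-16053 - -7896\right) + F{\left(-135 \right)} = \left(-16053 - -7896\right) + 186 = \left(-16053 + 7896\right) + 186 = -8157 + 186 = -7971$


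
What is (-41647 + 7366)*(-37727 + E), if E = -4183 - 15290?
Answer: 1960873200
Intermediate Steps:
E = -19473
(-41647 + 7366)*(-37727 + E) = (-41647 + 7366)*(-37727 - 19473) = -34281*(-57200) = 1960873200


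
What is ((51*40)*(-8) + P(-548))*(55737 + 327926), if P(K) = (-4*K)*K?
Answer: -467123514368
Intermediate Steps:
P(K) = -4*K**2
((51*40)*(-8) + P(-548))*(55737 + 327926) = ((51*40)*(-8) - 4*(-548)**2)*(55737 + 327926) = (2040*(-8) - 4*300304)*383663 = (-16320 - 1201216)*383663 = -1217536*383663 = -467123514368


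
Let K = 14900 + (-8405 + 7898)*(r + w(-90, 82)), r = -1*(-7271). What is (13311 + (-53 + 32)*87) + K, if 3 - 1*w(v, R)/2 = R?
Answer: -3579907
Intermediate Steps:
r = 7271
w(v, R) = 6 - 2*R
K = -3591391 (K = 14900 + (-8405 + 7898)*(7271 + (6 - 2*82)) = 14900 - 507*(7271 + (6 - 164)) = 14900 - 507*(7271 - 158) = 14900 - 507*7113 = 14900 - 3606291 = -3591391)
(13311 + (-53 + 32)*87) + K = (13311 + (-53 + 32)*87) - 3591391 = (13311 - 21*87) - 3591391 = (13311 - 1827) - 3591391 = 11484 - 3591391 = -3579907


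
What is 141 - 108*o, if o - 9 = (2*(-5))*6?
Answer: 5649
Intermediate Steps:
o = -51 (o = 9 + (2*(-5))*6 = 9 - 10*6 = 9 - 60 = -51)
141 - 108*o = 141 - 108*(-51) = 141 + 5508 = 5649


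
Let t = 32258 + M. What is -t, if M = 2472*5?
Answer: -44618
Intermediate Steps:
M = 12360
t = 44618 (t = 32258 + 12360 = 44618)
-t = -1*44618 = -44618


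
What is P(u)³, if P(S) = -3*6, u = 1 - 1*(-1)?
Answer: -5832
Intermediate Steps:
u = 2 (u = 1 + 1 = 2)
P(S) = -18
P(u)³ = (-18)³ = -5832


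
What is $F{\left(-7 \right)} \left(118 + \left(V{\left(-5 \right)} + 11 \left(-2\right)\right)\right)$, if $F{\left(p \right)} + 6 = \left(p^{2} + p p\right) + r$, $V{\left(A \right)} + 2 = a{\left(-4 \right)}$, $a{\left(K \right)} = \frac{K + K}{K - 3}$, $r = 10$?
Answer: $\frac{67932}{7} \approx 9704.6$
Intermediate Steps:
$a{\left(K \right)} = \frac{2 K}{-3 + K}$
$V{\left(A \right)} = - \frac{6}{7}$ ($V{\left(A \right)} = -2 + 2 \left(-4\right) \frac{1}{-3 - 4} = -2 + 2 \left(-4\right) \frac{1}{-7} = -2 + 2 \left(-4\right) \left(- \frac{1}{7}\right) = -2 + \frac{8}{7} = - \frac{6}{7}$)
$F{\left(p \right)} = 4 + 2 p^{2}$ ($F{\left(p \right)} = -6 + \left(\left(p^{2} + p p\right) + 10\right) = -6 + \left(\left(p^{2} + p^{2}\right) + 10\right) = -6 + \left(2 p^{2} + 10\right) = -6 + \left(10 + 2 p^{2}\right) = 4 + 2 p^{2}$)
$F{\left(-7 \right)} \left(118 + \left(V{\left(-5 \right)} + 11 \left(-2\right)\right)\right) = \left(4 + 2 \left(-7\right)^{2}\right) \left(118 + \left(- \frac{6}{7} + 11 \left(-2\right)\right)\right) = \left(4 + 2 \cdot 49\right) \left(118 - \frac{160}{7}\right) = \left(4 + 98\right) \left(118 - \frac{160}{7}\right) = 102 \cdot \frac{666}{7} = \frac{67932}{7}$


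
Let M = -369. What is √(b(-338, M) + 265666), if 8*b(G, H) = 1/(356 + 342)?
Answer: √517734151805/1396 ≈ 515.43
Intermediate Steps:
b(G, H) = 1/5584 (b(G, H) = 1/(8*(356 + 342)) = (⅛)/698 = (⅛)*(1/698) = 1/5584)
√(b(-338, M) + 265666) = √(1/5584 + 265666) = √(1483478945/5584) = √517734151805/1396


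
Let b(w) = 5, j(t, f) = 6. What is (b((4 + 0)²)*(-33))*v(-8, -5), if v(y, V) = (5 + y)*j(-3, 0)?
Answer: 2970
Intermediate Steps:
v(y, V) = 30 + 6*y (v(y, V) = (5 + y)*6 = 30 + 6*y)
(b((4 + 0)²)*(-33))*v(-8, -5) = (5*(-33))*(30 + 6*(-8)) = -165*(30 - 48) = -165*(-18) = 2970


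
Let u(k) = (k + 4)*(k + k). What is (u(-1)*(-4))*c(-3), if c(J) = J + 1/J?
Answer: -80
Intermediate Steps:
u(k) = 2*k*(4 + k) (u(k) = (4 + k)*(2*k) = 2*k*(4 + k))
(u(-1)*(-4))*c(-3) = ((2*(-1)*(4 - 1))*(-4))*(-3 + 1/(-3)) = ((2*(-1)*3)*(-4))*(-3 - ⅓) = -6*(-4)*(-10/3) = 24*(-10/3) = -80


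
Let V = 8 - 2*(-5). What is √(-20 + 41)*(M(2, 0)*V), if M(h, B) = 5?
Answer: 90*√21 ≈ 412.43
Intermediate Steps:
V = 18 (V = 8 + 10 = 18)
√(-20 + 41)*(M(2, 0)*V) = √(-20 + 41)*(5*18) = √21*90 = 90*√21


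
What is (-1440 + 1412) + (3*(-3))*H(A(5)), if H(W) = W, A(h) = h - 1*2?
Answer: -55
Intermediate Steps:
A(h) = -2 + h (A(h) = h - 2 = -2 + h)
(-1440 + 1412) + (3*(-3))*H(A(5)) = (-1440 + 1412) + (3*(-3))*(-2 + 5) = -28 - 9*3 = -28 - 27 = -55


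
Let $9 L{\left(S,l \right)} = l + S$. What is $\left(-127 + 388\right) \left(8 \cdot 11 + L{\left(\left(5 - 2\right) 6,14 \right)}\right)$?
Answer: $23896$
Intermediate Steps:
$L{\left(S,l \right)} = \frac{S}{9} + \frac{l}{9}$ ($L{\left(S,l \right)} = \frac{l + S}{9} = \frac{S + l}{9} = \frac{S}{9} + \frac{l}{9}$)
$\left(-127 + 388\right) \left(8 \cdot 11 + L{\left(\left(5 - 2\right) 6,14 \right)}\right) = \left(-127 + 388\right) \left(8 \cdot 11 + \left(\frac{\left(5 - 2\right) 6}{9} + \frac{1}{9} \cdot 14\right)\right) = 261 \left(88 + \left(\frac{3 \cdot 6}{9} + \frac{14}{9}\right)\right) = 261 \left(88 + \left(\frac{1}{9} \cdot 18 + \frac{14}{9}\right)\right) = 261 \left(88 + \left(2 + \frac{14}{9}\right)\right) = 261 \left(88 + \frac{32}{9}\right) = 261 \cdot \frac{824}{9} = 23896$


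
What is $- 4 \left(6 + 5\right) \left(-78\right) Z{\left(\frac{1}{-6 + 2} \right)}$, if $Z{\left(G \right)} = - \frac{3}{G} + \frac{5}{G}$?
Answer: $-27456$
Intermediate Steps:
$Z{\left(G \right)} = \frac{2}{G}$
$- 4 \left(6 + 5\right) \left(-78\right) Z{\left(\frac{1}{-6 + 2} \right)} = - 4 \left(6 + 5\right) \left(-78\right) \frac{2}{\frac{1}{-6 + 2}} = \left(-4\right) 11 \left(-78\right) \frac{2}{\frac{1}{-4}} = \left(-44\right) \left(-78\right) \frac{2}{- \frac{1}{4}} = 3432 \cdot 2 \left(-4\right) = 3432 \left(-8\right) = -27456$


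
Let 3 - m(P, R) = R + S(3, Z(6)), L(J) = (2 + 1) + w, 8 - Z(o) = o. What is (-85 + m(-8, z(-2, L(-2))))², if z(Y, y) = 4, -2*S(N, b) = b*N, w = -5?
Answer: 6889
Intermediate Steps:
Z(o) = 8 - o
S(N, b) = -N*b/2 (S(N, b) = -b*N/2 = -N*b/2)
L(J) = -2 (L(J) = (2 + 1) - 5 = 3 - 5 = -2)
m(P, R) = 6 - R (m(P, R) = 3 - (R - ½*3*(8 - 1*6)) = 3 - (R - ½*3*(8 - 6)) = 3 - (R - ½*3*2) = 3 - (R - 3) = 3 - (-3 + R) = 3 + (3 - R) = 6 - R)
(-85 + m(-8, z(-2, L(-2))))² = (-85 + (6 - 1*4))² = (-85 + (6 - 4))² = (-85 + 2)² = (-83)² = 6889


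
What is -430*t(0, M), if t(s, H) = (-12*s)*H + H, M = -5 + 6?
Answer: -430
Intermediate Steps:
M = 1
t(s, H) = H - 12*H*s (t(s, H) = -12*H*s + H = H - 12*H*s)
-430*t(0, M) = -430*(1 - 12*0) = -430*(1 + 0) = -430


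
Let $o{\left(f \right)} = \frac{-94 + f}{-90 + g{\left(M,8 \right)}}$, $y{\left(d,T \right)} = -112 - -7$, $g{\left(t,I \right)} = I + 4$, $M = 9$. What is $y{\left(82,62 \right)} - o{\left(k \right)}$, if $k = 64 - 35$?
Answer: $- \frac{635}{6} \approx -105.83$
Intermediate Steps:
$g{\left(t,I \right)} = 4 + I$
$k = 29$
$y{\left(d,T \right)} = -105$ ($y{\left(d,T \right)} = -112 + 7 = -105$)
$o{\left(f \right)} = \frac{47}{39} - \frac{f}{78}$ ($o{\left(f \right)} = \frac{-94 + f}{-90 + \left(4 + 8\right)} = \frac{-94 + f}{-90 + 12} = \frac{-94 + f}{-78} = \left(-94 + f\right) \left(- \frac{1}{78}\right) = \frac{47}{39} - \frac{f}{78}$)
$y{\left(82,62 \right)} - o{\left(k \right)} = -105 - \left(\frac{47}{39} - \frac{29}{78}\right) = -105 - \frac{5}{6} = - \frac{635}{6}$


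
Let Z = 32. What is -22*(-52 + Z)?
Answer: 440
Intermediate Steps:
-22*(-52 + Z) = -22*(-52 + 32) = -22*(-20) = 440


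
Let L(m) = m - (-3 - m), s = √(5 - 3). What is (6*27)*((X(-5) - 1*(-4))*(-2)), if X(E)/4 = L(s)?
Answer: -5184 - 2592*√2 ≈ -8849.6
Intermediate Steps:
s = √2 ≈ 1.4142
L(m) = 3 + 2*m (L(m) = m + (3 + m) = 3 + 2*m)
X(E) = 12 + 8*√2 (X(E) = 4*(3 + 2*√2) = 12 + 8*√2)
(6*27)*((X(-5) - 1*(-4))*(-2)) = (6*27)*(((12 + 8*√2) - 1*(-4))*(-2)) = 162*(((12 + 8*√2) + 4)*(-2)) = 162*((16 + 8*√2)*(-2)) = 162*(-32 - 16*√2) = -5184 - 2592*√2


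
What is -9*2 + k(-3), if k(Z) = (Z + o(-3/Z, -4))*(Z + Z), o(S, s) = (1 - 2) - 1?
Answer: 12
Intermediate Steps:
o(S, s) = -2 (o(S, s) = -1 - 1 = -2)
k(Z) = 2*Z*(-2 + Z) (k(Z) = (Z - 2)*(Z + Z) = (-2 + Z)*(2*Z) = 2*Z*(-2 + Z))
-9*2 + k(-3) = -9*2 + 2*(-3)*(-2 - 3) = -18 + 2*(-3)*(-5) = -18 + 30 = 12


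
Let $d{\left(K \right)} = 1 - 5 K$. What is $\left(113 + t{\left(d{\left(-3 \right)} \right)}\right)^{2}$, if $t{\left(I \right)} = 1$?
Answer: $12996$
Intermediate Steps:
$\left(113 + t{\left(d{\left(-3 \right)} \right)}\right)^{2} = \left(113 + 1\right)^{2} = 114^{2} = 12996$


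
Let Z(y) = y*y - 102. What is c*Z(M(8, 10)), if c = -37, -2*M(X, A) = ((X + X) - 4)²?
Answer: -188034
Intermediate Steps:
M(X, A) = -(-4 + 2*X)²/2 (M(X, A) = -((X + X) - 4)²/2 = -(2*X - 4)²/2 = -(-4 + 2*X)²/2)
Z(y) = -102 + y² (Z(y) = y² - 102 = -102 + y²)
c*Z(M(8, 10)) = -37*(-102 + (-2*(-2 + 8)²)²) = -37*(-102 + (-2*6²)²) = -37*(-102 + (-2*36)²) = -37*(-102 + (-72)²) = -37*(-102 + 5184) = -37*5082 = -188034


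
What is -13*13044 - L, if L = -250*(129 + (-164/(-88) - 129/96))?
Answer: -24145797/176 ≈ -1.3719e+5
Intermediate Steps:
L = -5698875/176 (L = -250*(129 + (-164*(-1/88) - 129*1/96)) = -250*(129 + (41/22 - 43/32)) = -250*(129 + 183/352) = -250*45591/352 = -5698875/176 ≈ -32380.)
-13*13044 - L = -13*13044 - 1*(-5698875/176) = -169572 + 5698875/176 = -24145797/176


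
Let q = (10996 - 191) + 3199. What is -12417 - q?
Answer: -26421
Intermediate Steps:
q = 14004 (q = 10805 + 3199 = 14004)
-12417 - q = -12417 - 1*14004 = -12417 - 14004 = -26421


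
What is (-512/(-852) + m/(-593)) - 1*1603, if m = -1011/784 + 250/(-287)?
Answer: -6505847971849/4060076496 ≈ -1602.4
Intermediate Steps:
m = -69451/32144 (m = -1011*1/784 + 250*(-1/287) = -1011/784 - 250/287 = -69451/32144 ≈ -2.1606)
(-512/(-852) + m/(-593)) - 1*1603 = (-512/(-852) - 69451/32144/(-593)) - 1*1603 = (-512*(-1/852) - 69451/32144*(-1/593)) - 1603 = (128/213 + 69451/19061392) - 1603 = 2454651239/4060076496 - 1603 = -6505847971849/4060076496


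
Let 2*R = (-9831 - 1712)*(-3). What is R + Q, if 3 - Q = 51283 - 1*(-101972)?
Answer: -271875/2 ≈ -1.3594e+5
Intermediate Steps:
Q = -153252 (Q = 3 - (51283 - 1*(-101972)) = 3 - (51283 + 101972) = 3 - 1*153255 = 3 - 153255 = -153252)
R = 34629/2 (R = ((-9831 - 1712)*(-3))/2 = (-11543*(-3))/2 = (½)*34629 = 34629/2 ≈ 17315.)
R + Q = 34629/2 - 153252 = -271875/2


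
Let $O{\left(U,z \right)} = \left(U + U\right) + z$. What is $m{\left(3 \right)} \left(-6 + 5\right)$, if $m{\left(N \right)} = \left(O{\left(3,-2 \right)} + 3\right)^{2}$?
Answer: $-49$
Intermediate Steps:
$O{\left(U,z \right)} = z + 2 U$ ($O{\left(U,z \right)} = 2 U + z = z + 2 U$)
$m{\left(N \right)} = 49$ ($m{\left(N \right)} = \left(\left(-2 + 2 \cdot 3\right) + 3\right)^{2} = \left(\left(-2 + 6\right) + 3\right)^{2} = \left(4 + 3\right)^{2} = 7^{2} = 49$)
$m{\left(3 \right)} \left(-6 + 5\right) = 49 \left(-6 + 5\right) = 49 \left(-1\right) = -49$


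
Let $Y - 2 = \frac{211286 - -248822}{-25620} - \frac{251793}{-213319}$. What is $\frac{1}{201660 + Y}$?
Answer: $\frac{1366308195}{275509518509642} \approx 4.9592 \cdot 10^{-6}$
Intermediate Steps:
$Y = - \frac{20192094058}{1366308195}$ ($Y = 2 + \left(\frac{211286 - -248822}{-25620} - \frac{251793}{-213319}\right) = 2 + \left(\left(211286 + 248822\right) \left(- \frac{1}{25620}\right) - - \frac{251793}{213319}\right) = 2 + \left(460108 \left(- \frac{1}{25620}\right) + \frac{251793}{213319}\right) = 2 + \left(- \frac{115027}{6405} + \frac{251793}{213319}\right) = 2 - \frac{22924710448}{1366308195} = - \frac{20192094058}{1366308195} \approx -14.779$)
$\frac{1}{201660 + Y} = \frac{1}{201660 - \frac{20192094058}{1366308195}} = \frac{1}{\frac{275509518509642}{1366308195}} = \frac{1366308195}{275509518509642}$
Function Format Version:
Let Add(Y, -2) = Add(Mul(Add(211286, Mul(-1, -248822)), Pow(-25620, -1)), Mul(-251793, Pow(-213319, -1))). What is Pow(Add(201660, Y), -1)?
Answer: Rational(1366308195, 275509518509642) ≈ 4.9592e-6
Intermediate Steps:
Y = Rational(-20192094058, 1366308195) (Y = Add(2, Add(Mul(Add(211286, Mul(-1, -248822)), Pow(-25620, -1)), Mul(-251793, Pow(-213319, -1)))) = Add(2, Add(Mul(Add(211286, 248822), Rational(-1, 25620)), Mul(-251793, Rational(-1, 213319)))) = Add(2, Add(Mul(460108, Rational(-1, 25620)), Rational(251793, 213319))) = Add(2, Add(Rational(-115027, 6405), Rational(251793, 213319))) = Add(2, Rational(-22924710448, 1366308195)) = Rational(-20192094058, 1366308195) ≈ -14.779)
Pow(Add(201660, Y), -1) = Pow(Add(201660, Rational(-20192094058, 1366308195)), -1) = Pow(Rational(275509518509642, 1366308195), -1) = Rational(1366308195, 275509518509642)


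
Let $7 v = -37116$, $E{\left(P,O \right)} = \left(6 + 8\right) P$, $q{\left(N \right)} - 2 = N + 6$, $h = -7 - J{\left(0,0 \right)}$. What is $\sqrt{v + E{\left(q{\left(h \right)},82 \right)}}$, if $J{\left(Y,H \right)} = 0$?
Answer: $\frac{i \sqrt{259126}}{7} \approx 72.721 i$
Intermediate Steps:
$h = -7$ ($h = -7 - 0 = -7 + 0 = -7$)
$q{\left(N \right)} = 8 + N$ ($q{\left(N \right)} = 2 + \left(N + 6\right) = 2 + \left(6 + N\right) = 8 + N$)
$E{\left(P,O \right)} = 14 P$
$v = - \frac{37116}{7}$ ($v = \frac{1}{7} \left(-37116\right) = - \frac{37116}{7} \approx -5302.3$)
$\sqrt{v + E{\left(q{\left(h \right)},82 \right)}} = \sqrt{- \frac{37116}{7} + 14 \left(8 - 7\right)} = \sqrt{- \frac{37116}{7} + 14 \cdot 1} = \sqrt{- \frac{37116}{7} + 14} = \sqrt{- \frac{37018}{7}} = \frac{i \sqrt{259126}}{7}$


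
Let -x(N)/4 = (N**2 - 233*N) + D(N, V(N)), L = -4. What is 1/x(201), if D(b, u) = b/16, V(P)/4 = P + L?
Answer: 4/102711 ≈ 3.8944e-5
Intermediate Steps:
V(P) = -16 + 4*P (V(P) = 4*(P - 4) = 4*(-4 + P) = -16 + 4*P)
D(b, u) = b/16 (D(b, u) = b*(1/16) = b/16)
x(N) = -4*N**2 + 3727*N/4 (x(N) = -4*((N**2 - 233*N) + N/16) = -4*(N**2 - 3727*N/16) = -4*N**2 + 3727*N/4)
1/x(201) = 1/((1/4)*201*(3727 - 16*201)) = 1/((1/4)*201*(3727 - 3216)) = 1/((1/4)*201*511) = 1/(102711/4) = 4/102711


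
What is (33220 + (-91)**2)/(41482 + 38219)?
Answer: 41501/79701 ≈ 0.52071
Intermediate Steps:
(33220 + (-91)**2)/(41482 + 38219) = (33220 + 8281)/79701 = 41501*(1/79701) = 41501/79701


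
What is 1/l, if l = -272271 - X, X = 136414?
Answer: -1/408685 ≈ -2.4469e-6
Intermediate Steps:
l = -408685 (l = -272271 - 1*136414 = -272271 - 136414 = -408685)
1/l = 1/(-408685) = -1/408685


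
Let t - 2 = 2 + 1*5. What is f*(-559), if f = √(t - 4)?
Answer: -559*√5 ≈ -1250.0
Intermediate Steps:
t = 9 (t = 2 + (2 + 1*5) = 2 + (2 + 5) = 2 + 7 = 9)
f = √5 (f = √(9 - 4) = √5 ≈ 2.2361)
f*(-559) = √5*(-559) = -559*√5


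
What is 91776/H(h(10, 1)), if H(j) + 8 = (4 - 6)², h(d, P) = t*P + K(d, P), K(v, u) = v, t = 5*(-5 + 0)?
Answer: -22944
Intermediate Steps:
t = -25 (t = 5*(-5) = -25)
h(d, P) = d - 25*P (h(d, P) = -25*P + d = d - 25*P)
H(j) = -4 (H(j) = -8 + (4 - 6)² = -8 + (-2)² = -8 + 4 = -4)
91776/H(h(10, 1)) = 91776/(-4) = 91776*(-¼) = -22944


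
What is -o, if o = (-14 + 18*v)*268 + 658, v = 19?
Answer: -88562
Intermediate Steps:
o = 88562 (o = (-14 + 18*19)*268 + 658 = (-14 + 342)*268 + 658 = 328*268 + 658 = 87904 + 658 = 88562)
-o = -1*88562 = -88562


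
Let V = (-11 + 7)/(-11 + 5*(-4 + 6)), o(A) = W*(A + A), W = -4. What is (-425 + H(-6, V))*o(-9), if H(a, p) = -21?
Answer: -32112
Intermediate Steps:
o(A) = -8*A (o(A) = -4*(A + A) = -8*A)
V = 4 (V = -4/(-11 + 5*2) = -4/(-11 + 10) = -4/(-1) = -4*(-1) = 4)
(-425 + H(-6, V))*o(-9) = (-425 - 21)*(-8*(-9)) = -446*72 = -32112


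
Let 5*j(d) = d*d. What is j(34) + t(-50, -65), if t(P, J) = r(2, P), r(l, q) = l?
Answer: 1166/5 ≈ 233.20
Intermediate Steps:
t(P, J) = 2
j(d) = d**2/5 (j(d) = (d*d)/5 = d**2/5)
j(34) + t(-50, -65) = (1/5)*34**2 + 2 = (1/5)*1156 + 2 = 1156/5 + 2 = 1166/5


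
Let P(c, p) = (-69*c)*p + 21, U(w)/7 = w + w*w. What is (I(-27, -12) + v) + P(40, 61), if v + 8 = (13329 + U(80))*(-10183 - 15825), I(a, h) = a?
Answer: -1526551886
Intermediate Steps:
U(w) = 7*w + 7*w**2 (U(w) = 7*(w + w*w) = 7*(w + w**2) = 7*w + 7*w**2)
P(c, p) = 21 - 69*c*p (P(c, p) = -69*c*p + 21 = 21 - 69*c*p)
v = -1526383520 (v = -8 + (13329 + 7*80*(1 + 80))*(-10183 - 15825) = -8 + (13329 + 7*80*81)*(-26008) = -8 + (13329 + 45360)*(-26008) = -8 + 58689*(-26008) = -8 - 1526383512 = -1526383520)
(I(-27, -12) + v) + P(40, 61) = (-27 - 1526383520) + (21 - 69*40*61) = -1526383547 + (21 - 168360) = -1526383547 - 168339 = -1526551886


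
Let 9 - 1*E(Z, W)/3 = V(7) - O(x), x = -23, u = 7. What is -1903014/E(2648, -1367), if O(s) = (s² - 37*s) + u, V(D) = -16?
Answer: -317169/706 ≈ -449.25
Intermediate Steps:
O(s) = 7 + s² - 37*s (O(s) = (s² - 37*s) + 7 = 7 + s² - 37*s)
E(Z, W) = 4236 (E(Z, W) = 27 - 3*(-16 - (7 + (-23)² - 37*(-23))) = 27 - 3*(-16 - (7 + 529 + 851)) = 27 - 3*(-16 - 1*1387) = 27 - 3*(-16 - 1387) = 27 - 3*(-1403) = 27 + 4209 = 4236)
-1903014/E(2648, -1367) = -1903014/4236 = -1903014*1/4236 = -317169/706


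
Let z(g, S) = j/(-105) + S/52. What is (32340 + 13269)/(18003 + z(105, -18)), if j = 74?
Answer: 124512570/49145321 ≈ 2.5336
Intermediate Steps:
z(g, S) = -74/105 + S/52 (z(g, S) = 74/(-105) + S/52 = 74*(-1/105) + S*(1/52) = -74/105 + S/52)
(32340 + 13269)/(18003 + z(105, -18)) = (32340 + 13269)/(18003 + (-74/105 + (1/52)*(-18))) = 45609/(18003 + (-74/105 - 9/26)) = 45609/(18003 - 2869/2730) = 45609/(49145321/2730) = 45609*(2730/49145321) = 124512570/49145321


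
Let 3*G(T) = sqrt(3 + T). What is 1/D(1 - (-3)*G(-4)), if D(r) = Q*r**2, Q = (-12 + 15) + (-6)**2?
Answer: -I/78 ≈ -0.012821*I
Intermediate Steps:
G(T) = sqrt(3 + T)/3
Q = 39 (Q = 3 + 36 = 39)
D(r) = 39*r**2
1/D(1 - (-3)*G(-4)) = 1/(39*(1 - (-3)*sqrt(3 - 4)/3)**2) = 1/(39*(1 - (-3)*sqrt(-1)/3)**2) = 1/(39*(1 - (-3)*I/3)**2) = 1/(39*(1 - (-1)*I)**2) = 1/(39*(1 + I)**2)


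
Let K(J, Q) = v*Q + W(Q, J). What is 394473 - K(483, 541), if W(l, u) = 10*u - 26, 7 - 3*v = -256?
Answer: 1026724/3 ≈ 3.4224e+5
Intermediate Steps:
v = 263/3 (v = 7/3 - ⅓*(-256) = 7/3 + 256/3 = 263/3 ≈ 87.667)
W(l, u) = -26 + 10*u
K(J, Q) = -26 + 10*J + 263*Q/3 (K(J, Q) = 263*Q/3 + (-26 + 10*J) = -26 + 10*J + 263*Q/3)
394473 - K(483, 541) = 394473 - (-26 + 10*483 + (263/3)*541) = 394473 - (-26 + 4830 + 142283/3) = 394473 - 1*156695/3 = 394473 - 156695/3 = 1026724/3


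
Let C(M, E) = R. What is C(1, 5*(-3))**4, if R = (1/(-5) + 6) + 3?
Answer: 3748096/625 ≈ 5997.0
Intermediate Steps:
R = 44/5 (R = (-1/5 + 6) + 3 = 29/5 + 3 = 44/5 ≈ 8.8000)
C(M, E) = 44/5
C(1, 5*(-3))**4 = (44/5)**4 = 3748096/625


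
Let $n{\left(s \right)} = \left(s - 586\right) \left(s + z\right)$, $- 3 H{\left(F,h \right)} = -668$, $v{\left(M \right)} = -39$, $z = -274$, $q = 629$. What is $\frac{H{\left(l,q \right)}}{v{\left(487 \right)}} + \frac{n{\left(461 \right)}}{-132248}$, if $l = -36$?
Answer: $- \frac{85606789}{15473016} \approx -5.5327$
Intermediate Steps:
$H{\left(F,h \right)} = \frac{668}{3}$ ($H{\left(F,h \right)} = \left(- \frac{1}{3}\right) \left(-668\right) = \frac{668}{3}$)
$n{\left(s \right)} = \left(-586 + s\right) \left(-274 + s\right)$ ($n{\left(s \right)} = \left(s - 586\right) \left(s - 274\right) = \left(-586 + s\right) \left(-274 + s\right)$)
$\frac{H{\left(l,q \right)}}{v{\left(487 \right)}} + \frac{n{\left(461 \right)}}{-132248} = \frac{668}{3 \left(-39\right)} + \frac{160564 + 461^{2} - 396460}{-132248} = \frac{668}{3} \left(- \frac{1}{39}\right) + \left(160564 + 212521 - 396460\right) \left(- \frac{1}{132248}\right) = - \frac{668}{117} - - \frac{23375}{132248} = - \frac{668}{117} + \frac{23375}{132248} = - \frac{85606789}{15473016}$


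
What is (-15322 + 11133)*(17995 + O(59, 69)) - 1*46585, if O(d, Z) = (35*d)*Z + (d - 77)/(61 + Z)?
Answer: -43699287124/65 ≈ -6.7230e+8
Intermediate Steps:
O(d, Z) = (-77 + d)/(61 + Z) + 35*Z*d (O(d, Z) = 35*Z*d + (-77 + d)/(61 + Z) = (-77 + d)/(61 + Z) + 35*Z*d)
(-15322 + 11133)*(17995 + O(59, 69)) - 1*46585 = (-15322 + 11133)*(17995 + (-77 + 59 + 35*59*69² + 2135*69*59)/(61 + 69)) - 1*46585 = -4189*(17995 + (-77 + 59 + 35*59*4761 + 8691585)/130) - 46585 = -4189*(17995 + (-77 + 59 + 9831465 + 8691585)/130) - 46585 = -4189*(17995 + (1/130)*18523032) - 46585 = -4189*(17995 + 9261516/65) - 46585 = -4189*10431191/65 - 46585 = -43696259099/65 - 46585 = -43699287124/65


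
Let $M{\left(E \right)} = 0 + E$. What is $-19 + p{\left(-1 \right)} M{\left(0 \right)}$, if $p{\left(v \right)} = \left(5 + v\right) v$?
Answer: $-19$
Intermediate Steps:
$M{\left(E \right)} = E$
$p{\left(v \right)} = v \left(5 + v\right)$
$-19 + p{\left(-1 \right)} M{\left(0 \right)} = -19 + - (5 - 1) 0 = -19 + \left(-1\right) 4 \cdot 0 = -19 - 0 = -19 + 0 = -19$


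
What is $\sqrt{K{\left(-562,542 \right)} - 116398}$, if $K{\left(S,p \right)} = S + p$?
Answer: $i \sqrt{116418} \approx 341.2 i$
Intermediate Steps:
$\sqrt{K{\left(-562,542 \right)} - 116398} = \sqrt{\left(-562 + 542\right) - 116398} = \sqrt{-20 - 116398} = \sqrt{-116418} = i \sqrt{116418}$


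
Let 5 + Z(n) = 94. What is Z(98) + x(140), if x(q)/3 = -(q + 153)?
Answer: -790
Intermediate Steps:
Z(n) = 89 (Z(n) = -5 + 94 = 89)
x(q) = -459 - 3*q (x(q) = 3*(-(q + 153)) = 3*(-(153 + q)) = 3*(-153 - q) = -459 - 3*q)
Z(98) + x(140) = 89 + (-459 - 3*140) = 89 + (-459 - 420) = 89 - 879 = -790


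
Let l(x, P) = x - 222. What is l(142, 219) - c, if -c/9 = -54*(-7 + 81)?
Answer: -36044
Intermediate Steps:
l(x, P) = -222 + x
c = 35964 (c = -(-486)*(-7 + 81) = -(-486)*74 = -9*(-3996) = 35964)
l(142, 219) - c = (-222 + 142) - 1*35964 = -80 - 35964 = -36044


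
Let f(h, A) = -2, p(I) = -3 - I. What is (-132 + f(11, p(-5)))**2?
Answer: 17956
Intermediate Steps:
(-132 + f(11, p(-5)))**2 = (-132 - 2)**2 = (-134)**2 = 17956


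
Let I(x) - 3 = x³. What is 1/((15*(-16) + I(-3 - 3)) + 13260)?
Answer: 1/12807 ≈ 7.8082e-5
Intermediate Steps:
I(x) = 3 + x³
1/((15*(-16) + I(-3 - 3)) + 13260) = 1/((15*(-16) + (3 + (-3 - 3)³)) + 13260) = 1/((-240 + (3 + (-6)³)) + 13260) = 1/((-240 + (3 - 216)) + 13260) = 1/((-240 - 213) + 13260) = 1/(-453 + 13260) = 1/12807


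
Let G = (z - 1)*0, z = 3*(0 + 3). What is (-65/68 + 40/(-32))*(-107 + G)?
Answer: 8025/34 ≈ 236.03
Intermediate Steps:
z = 9 (z = 3*3 = 9)
G = 0 (G = (9 - 1)*0 = 8*0 = 0)
(-65/68 + 40/(-32))*(-107 + G) = (-65/68 + 40/(-32))*(-107 + 0) = (-65*1/68 + 40*(-1/32))*(-107) = (-65/68 - 5/4)*(-107) = -75/34*(-107) = 8025/34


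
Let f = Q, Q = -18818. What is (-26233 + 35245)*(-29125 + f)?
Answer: -432062316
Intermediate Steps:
f = -18818
(-26233 + 35245)*(-29125 + f) = (-26233 + 35245)*(-29125 - 18818) = 9012*(-47943) = -432062316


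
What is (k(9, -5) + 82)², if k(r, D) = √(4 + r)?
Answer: (82 + √13)² ≈ 7328.3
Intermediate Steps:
(k(9, -5) + 82)² = (√(4 + 9) + 82)² = (√13 + 82)² = (82 + √13)²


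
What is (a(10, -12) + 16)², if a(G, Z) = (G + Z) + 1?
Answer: 225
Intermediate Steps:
a(G, Z) = 1 + G + Z
(a(10, -12) + 16)² = ((1 + 10 - 12) + 16)² = (-1 + 16)² = 15² = 225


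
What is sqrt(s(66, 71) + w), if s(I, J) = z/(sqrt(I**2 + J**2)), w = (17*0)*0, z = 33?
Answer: sqrt(33)*9397**(3/4)/9397 ≈ 0.58346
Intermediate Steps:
w = 0 (w = 0*0 = 0)
s(I, J) = 33/sqrt(I**2 + J**2) (s(I, J) = 33/(sqrt(I**2 + J**2)) = 33/sqrt(I**2 + J**2))
sqrt(s(66, 71) + w) = sqrt(33/sqrt(66**2 + 71**2) + 0) = sqrt(33/sqrt(4356 + 5041) + 0) = sqrt(33/sqrt(9397) + 0) = sqrt(33*(sqrt(9397)/9397) + 0) = sqrt(33*sqrt(9397)/9397 + 0) = sqrt(33*sqrt(9397)/9397) = 9397**(3/4)*(9397*sqrt(33))/88303609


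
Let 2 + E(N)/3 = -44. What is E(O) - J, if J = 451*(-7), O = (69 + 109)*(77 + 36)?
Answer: 3019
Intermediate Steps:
O = 20114 (O = 178*113 = 20114)
E(N) = -138 (E(N) = -6 + 3*(-44) = -6 - 132 = -138)
J = -3157
E(O) - J = -138 - 1*(-3157) = -138 + 3157 = 3019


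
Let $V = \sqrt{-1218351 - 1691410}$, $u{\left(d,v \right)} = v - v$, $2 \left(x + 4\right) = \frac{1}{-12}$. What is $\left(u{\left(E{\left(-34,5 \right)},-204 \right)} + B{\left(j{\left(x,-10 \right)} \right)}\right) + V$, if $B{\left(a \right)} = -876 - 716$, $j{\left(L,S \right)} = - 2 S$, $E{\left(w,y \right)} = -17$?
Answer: $-1592 + i \sqrt{2909761} \approx -1592.0 + 1705.8 i$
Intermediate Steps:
$x = - \frac{97}{24}$ ($x = -4 + \frac{1}{2 \left(-12\right)} = -4 + \frac{1}{2} \left(- \frac{1}{12}\right) = -4 - \frac{1}{24} = - \frac{97}{24} \approx -4.0417$)
$u{\left(d,v \right)} = 0$
$B{\left(a \right)} = -1592$
$V = i \sqrt{2909761}$ ($V = \sqrt{-2909761} = i \sqrt{2909761} \approx 1705.8 i$)
$\left(u{\left(E{\left(-34,5 \right)},-204 \right)} + B{\left(j{\left(x,-10 \right)} \right)}\right) + V = \left(0 - 1592\right) + i \sqrt{2909761} = -1592 + i \sqrt{2909761}$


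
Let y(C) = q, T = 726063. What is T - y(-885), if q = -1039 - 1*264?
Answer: 727366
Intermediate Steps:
q = -1303 (q = -1039 - 264 = -1303)
y(C) = -1303
T - y(-885) = 726063 - 1*(-1303) = 726063 + 1303 = 727366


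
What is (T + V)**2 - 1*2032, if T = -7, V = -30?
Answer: -663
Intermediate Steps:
(T + V)**2 - 1*2032 = (-7 - 30)**2 - 1*2032 = (-37)**2 - 2032 = 1369 - 2032 = -663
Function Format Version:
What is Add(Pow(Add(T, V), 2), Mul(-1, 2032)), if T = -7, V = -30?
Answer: -663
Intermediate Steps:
Add(Pow(Add(T, V), 2), Mul(-1, 2032)) = Add(Pow(Add(-7, -30), 2), Mul(-1, 2032)) = Add(Pow(-37, 2), -2032) = Add(1369, -2032) = -663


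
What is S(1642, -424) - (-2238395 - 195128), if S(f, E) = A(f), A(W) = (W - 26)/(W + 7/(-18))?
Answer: 71908200215/29549 ≈ 2.4335e+6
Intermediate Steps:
A(W) = (-26 + W)/(-7/18 + W) (A(W) = (-26 + W)/(W + 7*(-1/18)) = (-26 + W)/(W - 7/18) = (-26 + W)/(-7/18 + W))
S(f, E) = 18*(-26 + f)/(-7 + 18*f)
S(1642, -424) - (-2238395 - 195128) = 18*(-26 + 1642)/(-7 + 18*1642) - (-2238395 - 195128) = 18*1616/(-7 + 29556) - 1*(-2433523) = 18*1616/29549 + 2433523 = 18*(1/29549)*1616 + 2433523 = 29088/29549 + 2433523 = 71908200215/29549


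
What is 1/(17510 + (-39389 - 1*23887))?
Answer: -1/45766 ≈ -2.1850e-5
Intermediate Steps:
1/(17510 + (-39389 - 1*23887)) = 1/(17510 + (-39389 - 23887)) = 1/(17510 - 63276) = 1/(-45766) = -1/45766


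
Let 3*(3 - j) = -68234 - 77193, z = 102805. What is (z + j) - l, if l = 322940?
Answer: -514969/3 ≈ -1.7166e+5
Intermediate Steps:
j = 145436/3 (j = 3 - (-68234 - 77193)/3 = 3 - ⅓*(-145427) = 3 + 145427/3 = 145436/3 ≈ 48479.)
(z + j) - l = (102805 + 145436/3) - 1*322940 = 453851/3 - 322940 = -514969/3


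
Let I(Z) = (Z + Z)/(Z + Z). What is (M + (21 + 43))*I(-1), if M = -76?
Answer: -12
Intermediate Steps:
I(Z) = 1 (I(Z) = (2*Z)/((2*Z)) = (2*Z)*(1/(2*Z)) = 1)
(M + (21 + 43))*I(-1) = (-76 + (21 + 43))*1 = (-76 + 64)*1 = -12*1 = -12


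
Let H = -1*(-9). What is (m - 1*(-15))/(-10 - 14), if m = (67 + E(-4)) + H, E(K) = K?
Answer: -29/8 ≈ -3.6250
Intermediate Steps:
H = 9
m = 72 (m = (67 - 4) + 9 = 63 + 9 = 72)
(m - 1*(-15))/(-10 - 14) = (72 - 1*(-15))/(-10 - 14) = (72 + 15)/(-24) = 87*(-1/24) = -29/8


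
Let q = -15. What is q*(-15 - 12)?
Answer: 405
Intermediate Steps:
q*(-15 - 12) = -15*(-15 - 12) = -15*(-27) = 405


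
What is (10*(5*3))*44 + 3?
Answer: 6603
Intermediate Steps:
(10*(5*3))*44 + 3 = (10*15)*44 + 3 = 150*44 + 3 = 6600 + 3 = 6603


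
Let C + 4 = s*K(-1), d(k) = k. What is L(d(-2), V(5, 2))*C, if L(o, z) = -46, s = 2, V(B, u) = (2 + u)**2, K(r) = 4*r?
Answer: 552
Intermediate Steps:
C = -12 (C = -4 + 2*(4*(-1)) = -4 + 2*(-4) = -4 - 8 = -12)
L(d(-2), V(5, 2))*C = -46*(-12) = 552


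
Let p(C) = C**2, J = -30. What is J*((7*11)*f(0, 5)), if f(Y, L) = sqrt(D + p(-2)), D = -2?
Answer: -2310*sqrt(2) ≈ -3266.8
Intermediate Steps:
f(Y, L) = sqrt(2) (f(Y, L) = sqrt(-2 + (-2)**2) = sqrt(-2 + 4) = sqrt(2))
J*((7*11)*f(0, 5)) = -30*7*11*sqrt(2) = -2310*sqrt(2)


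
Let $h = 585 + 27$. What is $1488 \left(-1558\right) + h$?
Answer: $-2317692$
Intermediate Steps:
$h = 612$
$1488 \left(-1558\right) + h = 1488 \left(-1558\right) + 612 = -2318304 + 612 = -2317692$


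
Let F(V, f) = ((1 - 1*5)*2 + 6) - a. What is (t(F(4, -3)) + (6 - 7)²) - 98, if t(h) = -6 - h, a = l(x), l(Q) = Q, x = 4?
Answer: -97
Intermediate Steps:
a = 4
F(V, f) = -6 (F(V, f) = ((1 - 1*5)*2 + 6) - 1*4 = ((1 - 5)*2 + 6) - 4 = (-4*2 + 6) - 4 = (-8 + 6) - 4 = -2 - 4 = -6)
(t(F(4, -3)) + (6 - 7)²) - 98 = ((-6 - 1*(-6)) + (6 - 7)²) - 98 = ((-6 + 6) + (-1)²) - 98 = (0 + 1) - 98 = 1 - 98 = -97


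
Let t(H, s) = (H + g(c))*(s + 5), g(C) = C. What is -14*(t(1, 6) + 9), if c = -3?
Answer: 182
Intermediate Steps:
t(H, s) = (-3 + H)*(5 + s) (t(H, s) = (H - 3)*(s + 5) = (-3 + H)*(5 + s))
-14*(t(1, 6) + 9) = -14*((-15 - 3*6 + 5*1 + 1*6) + 9) = -14*((-15 - 18 + 5 + 6) + 9) = -14*(-22 + 9) = -14*(-13) = 182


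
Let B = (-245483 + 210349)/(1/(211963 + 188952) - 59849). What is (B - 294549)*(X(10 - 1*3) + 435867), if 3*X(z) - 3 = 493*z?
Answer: -4632941391634387927540/35991542751 ≈ -1.2872e+11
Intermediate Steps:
X(z) = 1 + 493*z/3 (X(z) = 1 + (493*z)/3 = 1 + 493*z/3)
B = 7042873805/11997180917 (B = -35134/(1/400915 - 59849) = -35134/(-23994361834/400915) = -35134*(-400915/23994361834) = 7042873805/11997180917 ≈ 0.58704)
(B - 294549)*(X(10 - 1*3) + 435867) = (7042873805/11997180917 - 294549)*((1 + 493*(10 - 1*3)/3) + 435867) = -3533750599047628*((1 + 493*(10 - 3)/3) + 435867)/11997180917 = -3533750599047628*((1 + (493/3)*7) + 435867)/11997180917 = -3533750599047628*((1 + 3451/3) + 435867)/11997180917 = -3533750599047628*(3454/3 + 435867)/11997180917 = -3533750599047628/11997180917*1311055/3 = -4632941391634387927540/35991542751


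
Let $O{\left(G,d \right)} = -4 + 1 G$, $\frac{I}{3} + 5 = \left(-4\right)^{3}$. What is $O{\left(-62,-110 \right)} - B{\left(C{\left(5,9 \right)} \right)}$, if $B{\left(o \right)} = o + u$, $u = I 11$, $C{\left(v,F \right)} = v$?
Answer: $2206$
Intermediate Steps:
$I = -207$ ($I = -15 + 3 \left(-4\right)^{3} = -15 + 3 \left(-64\right) = -15 - 192 = -207$)
$O{\left(G,d \right)} = -4 + G$
$u = -2277$ ($u = \left(-207\right) 11 = -2277$)
$B{\left(o \right)} = -2277 + o$ ($B{\left(o \right)} = o - 2277 = -2277 + o$)
$O{\left(-62,-110 \right)} - B{\left(C{\left(5,9 \right)} \right)} = \left(-4 - 62\right) - \left(-2277 + 5\right) = -66 - -2272 = -66 + 2272 = 2206$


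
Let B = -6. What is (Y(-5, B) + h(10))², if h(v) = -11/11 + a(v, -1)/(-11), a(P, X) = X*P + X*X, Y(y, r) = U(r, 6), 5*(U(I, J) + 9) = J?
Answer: 192721/3025 ≈ 63.709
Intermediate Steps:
U(I, J) = -9 + J/5
Y(y, r) = -39/5 (Y(y, r) = -9 + (⅕)*6 = -9 + 6/5 = -39/5)
a(P, X) = X² + P*X (a(P, X) = P*X + X² = X² + P*X)
h(v) = -12/11 + v/11 (h(v) = -11/11 - (v - 1)/(-11) = -11*1/11 - (-1 + v)*(-1/11) = -1 + (1 - v)*(-1/11) = -1 + (-1/11 + v/11) = -12/11 + v/11)
(Y(-5, B) + h(10))² = (-39/5 + (-12/11 + (1/11)*10))² = (-39/5 + (-12/11 + 10/11))² = (-39/5 - 2/11)² = (-439/55)² = 192721/3025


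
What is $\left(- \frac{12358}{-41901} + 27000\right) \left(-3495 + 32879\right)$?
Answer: $\frac{33243275695472}{41901} \approx 7.9338 \cdot 10^{8}$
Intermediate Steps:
$\left(- \frac{12358}{-41901} + 27000\right) \left(-3495 + 32879\right) = \left(\left(-12358\right) \left(- \frac{1}{41901}\right) + 27000\right) 29384 = \left(\frac{12358}{41901} + 27000\right) 29384 = \frac{1131339358}{41901} \cdot 29384 = \frac{33243275695472}{41901}$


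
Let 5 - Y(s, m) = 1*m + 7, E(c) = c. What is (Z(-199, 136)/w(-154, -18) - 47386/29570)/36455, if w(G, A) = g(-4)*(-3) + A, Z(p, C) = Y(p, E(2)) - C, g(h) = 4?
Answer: 135911/1616961525 ≈ 8.4053e-5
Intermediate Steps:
Y(s, m) = -2 - m (Y(s, m) = 5 - (1*m + 7) = 5 - (m + 7) = 5 - (7 + m) = 5 + (-7 - m) = -2 - m)
Z(p, C) = -4 - C (Z(p, C) = (-2 - 1*2) - C = (-2 - 2) - C = -4 - C)
w(G, A) = -12 + A (w(G, A) = 4*(-3) + A = -12 + A)
(Z(-199, 136)/w(-154, -18) - 47386/29570)/36455 = ((-4 - 1*136)/(-12 - 18) - 47386/29570)/36455 = ((-4 - 136)/(-30) - 47386*1/29570)*(1/36455) = (-140*(-1/30) - 23693/14785)*(1/36455) = (14/3 - 23693/14785)*(1/36455) = (135911/44355)*(1/36455) = 135911/1616961525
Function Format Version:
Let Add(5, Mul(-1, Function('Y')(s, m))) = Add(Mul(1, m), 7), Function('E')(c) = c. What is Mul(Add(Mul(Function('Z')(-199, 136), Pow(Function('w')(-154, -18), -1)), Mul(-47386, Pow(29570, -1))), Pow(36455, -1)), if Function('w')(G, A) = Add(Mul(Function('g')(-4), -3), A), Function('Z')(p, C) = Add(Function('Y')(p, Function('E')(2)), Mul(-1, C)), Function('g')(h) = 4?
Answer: Rational(135911, 1616961525) ≈ 8.4053e-5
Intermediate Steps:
Function('Y')(s, m) = Add(-2, Mul(-1, m)) (Function('Y')(s, m) = Add(5, Mul(-1, Add(Mul(1, m), 7))) = Add(5, Mul(-1, Add(m, 7))) = Add(5, Mul(-1, Add(7, m))) = Add(5, Add(-7, Mul(-1, m))) = Add(-2, Mul(-1, m)))
Function('Z')(p, C) = Add(-4, Mul(-1, C)) (Function('Z')(p, C) = Add(Add(-2, Mul(-1, 2)), Mul(-1, C)) = Add(Add(-2, -2), Mul(-1, C)) = Add(-4, Mul(-1, C)))
Function('w')(G, A) = Add(-12, A) (Function('w')(G, A) = Add(Mul(4, -3), A) = Add(-12, A))
Mul(Add(Mul(Function('Z')(-199, 136), Pow(Function('w')(-154, -18), -1)), Mul(-47386, Pow(29570, -1))), Pow(36455, -1)) = Mul(Add(Mul(Add(-4, Mul(-1, 136)), Pow(Add(-12, -18), -1)), Mul(-47386, Pow(29570, -1))), Pow(36455, -1)) = Mul(Add(Mul(Add(-4, -136), Pow(-30, -1)), Mul(-47386, Rational(1, 29570))), Rational(1, 36455)) = Mul(Add(Mul(-140, Rational(-1, 30)), Rational(-23693, 14785)), Rational(1, 36455)) = Mul(Add(Rational(14, 3), Rational(-23693, 14785)), Rational(1, 36455)) = Mul(Rational(135911, 44355), Rational(1, 36455)) = Rational(135911, 1616961525)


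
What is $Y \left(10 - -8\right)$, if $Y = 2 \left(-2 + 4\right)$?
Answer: $72$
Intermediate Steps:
$Y = 4$ ($Y = 2 \cdot 2 = 4$)
$Y \left(10 - -8\right) = 4 \left(10 - -8\right) = 4 \left(10 + 8\right) = 4 \cdot 18 = 72$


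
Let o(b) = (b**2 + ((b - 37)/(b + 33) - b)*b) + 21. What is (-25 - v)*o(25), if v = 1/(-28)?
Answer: -320841/812 ≈ -395.12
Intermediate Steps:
v = -1/28 ≈ -0.035714
o(b) = 21 + b**2 + b*(-b + (-37 + b)/(33 + b)) (o(b) = (b**2 + ((-37 + b)/(33 + b) - b)*b) + 21 = (b**2 + (-b + (-37 + b)/(33 + b))*b) + 21 = (b**2 + b*(-b + (-37 + b)/(33 + b))) + 21 = 21 + b**2 + b*(-b + (-37 + b)/(33 + b)))
(-25 - v)*o(25) = (-25 - 1*(-1/28))*((693 + 25**2 - 16*25)/(33 + 25)) = (-25 + 1/28)*((693 + 625 - 400)/58) = -699*918/1624 = -699/28*459/29 = -320841/812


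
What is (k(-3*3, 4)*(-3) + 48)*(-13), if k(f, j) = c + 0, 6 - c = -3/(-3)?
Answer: -429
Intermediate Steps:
c = 5 (c = 6 - (-3)/(-3) = 6 - (-3)*(-1)/3 = 6 - 1*1 = 6 - 1 = 5)
k(f, j) = 5 (k(f, j) = 5 + 0 = 5)
(k(-3*3, 4)*(-3) + 48)*(-13) = (5*(-3) + 48)*(-13) = (-15 + 48)*(-13) = 33*(-13) = -429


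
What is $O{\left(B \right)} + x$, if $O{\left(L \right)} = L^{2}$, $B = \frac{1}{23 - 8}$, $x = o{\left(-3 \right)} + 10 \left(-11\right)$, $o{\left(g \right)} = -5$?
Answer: $- \frac{25874}{225} \approx -115.0$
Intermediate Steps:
$x = -115$ ($x = -5 + 10 \left(-11\right) = -5 - 110 = -115$)
$B = \frac{1}{15} \approx 0.066667$
$O{\left(B \right)} + x = \left(\frac{1}{15}\right)^{2} - 115 = \frac{1}{225} - 115 = - \frac{25874}{225}$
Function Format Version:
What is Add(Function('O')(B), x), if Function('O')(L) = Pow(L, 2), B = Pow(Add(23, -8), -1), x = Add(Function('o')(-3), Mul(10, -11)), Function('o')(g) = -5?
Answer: Rational(-25874, 225) ≈ -115.00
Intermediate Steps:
x = -115 (x = Add(-5, Mul(10, -11)) = Add(-5, -110) = -115)
B = Rational(1, 15) (B = Pow(15, -1) = Rational(1, 15) ≈ 0.066667)
Add(Function('O')(B), x) = Add(Pow(Rational(1, 15), 2), -115) = Add(Rational(1, 225), -115) = Rational(-25874, 225)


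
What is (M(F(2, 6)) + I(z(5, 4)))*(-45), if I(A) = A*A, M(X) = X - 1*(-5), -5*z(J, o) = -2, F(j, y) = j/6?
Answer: -1236/5 ≈ -247.20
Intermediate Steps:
F(j, y) = j/6 (F(j, y) = j*(⅙) = j/6)
z(J, o) = ⅖ (z(J, o) = -⅕*(-2) = ⅖)
M(X) = 5 + X (M(X) = X + 5 = 5 + X)
I(A) = A²
(M(F(2, 6)) + I(z(5, 4)))*(-45) = ((5 + (⅙)*2) + (⅖)²)*(-45) = ((5 + ⅓) + 4/25)*(-45) = (16/3 + 4/25)*(-45) = (412/75)*(-45) = -1236/5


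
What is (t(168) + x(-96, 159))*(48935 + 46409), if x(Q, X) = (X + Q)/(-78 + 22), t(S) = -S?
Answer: -16125054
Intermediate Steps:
x(Q, X) = -Q/56 - X/56 (x(Q, X) = (Q + X)/(-56) = (Q + X)*(-1/56) = -Q/56 - X/56)
(t(168) + x(-96, 159))*(48935 + 46409) = (-1*168 + (-1/56*(-96) - 1/56*159))*(48935 + 46409) = (-168 + (12/7 - 159/56))*95344 = (-168 - 9/8)*95344 = -1353/8*95344 = -16125054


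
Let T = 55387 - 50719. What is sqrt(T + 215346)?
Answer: 3*sqrt(24446) ≈ 469.06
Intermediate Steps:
T = 4668
sqrt(T + 215346) = sqrt(4668 + 215346) = sqrt(220014) = 3*sqrt(24446)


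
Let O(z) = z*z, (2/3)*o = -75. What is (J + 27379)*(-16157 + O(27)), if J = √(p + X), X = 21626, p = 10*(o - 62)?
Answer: -424578560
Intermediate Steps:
o = -225/2 (o = (3/2)*(-75) = -225/2 ≈ -112.50)
p = -1745 (p = 10*(-225/2 - 62) = 10*(-349/2) = -1745)
O(z) = z²
J = 141 (J = √(-1745 + 21626) = √19881 = 141)
(J + 27379)*(-16157 + O(27)) = (141 + 27379)*(-16157 + 27²) = 27520*(-16157 + 729) = 27520*(-15428) = -424578560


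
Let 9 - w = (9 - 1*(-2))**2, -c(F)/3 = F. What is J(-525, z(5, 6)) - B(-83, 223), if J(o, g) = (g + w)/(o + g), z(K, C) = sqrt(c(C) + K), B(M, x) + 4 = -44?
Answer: 13289437/275638 - 413*I*sqrt(13)/275638 ≈ 48.213 - 0.0054023*I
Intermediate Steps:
B(M, x) = -48 (B(M, x) = -4 - 44 = -48)
c(F) = -3*F
z(K, C) = sqrt(K - 3*C) (z(K, C) = sqrt(-3*C + K) = sqrt(K - 3*C))
w = -112 (w = 9 - (9 - 1*(-2))**2 = 9 - (9 + 2)**2 = 9 - 1*11**2 = 9 - 1*121 = 9 - 121 = -112)
J(o, g) = (-112 + g)/(g + o) (J(o, g) = (g - 112)/(o + g) = (-112 + g)/(g + o))
J(-525, z(5, 6)) - B(-83, 223) = (-112 + sqrt(5 - 3*6))/(sqrt(5 - 3*6) - 525) - 1*(-48) = (-112 + sqrt(5 - 18))/(sqrt(5 - 18) - 525) + 48 = (-112 + sqrt(-13))/(sqrt(-13) - 525) + 48 = (-112 + I*sqrt(13))/(I*sqrt(13) - 525) + 48 = (-112 + I*sqrt(13))/(-525 + I*sqrt(13)) + 48 = 48 + (-112 + I*sqrt(13))/(-525 + I*sqrt(13))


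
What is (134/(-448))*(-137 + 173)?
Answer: -603/56 ≈ -10.768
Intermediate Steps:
(134/(-448))*(-137 + 173) = (134*(-1/448))*36 = -67/224*36 = -603/56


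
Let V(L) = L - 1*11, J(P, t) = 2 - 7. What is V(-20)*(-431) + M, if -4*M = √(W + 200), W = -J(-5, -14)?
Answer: 13361 - √205/4 ≈ 13357.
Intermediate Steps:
J(P, t) = -5
W = 5 (W = -1*(-5) = 5)
V(L) = -11 + L (V(L) = L - 11 = -11 + L)
M = -√205/4 (M = -√(5 + 200)/4 = -√205/4 ≈ -3.5795)
V(-20)*(-431) + M = (-11 - 20)*(-431) - √205/4 = -31*(-431) - √205/4 = 13361 - √205/4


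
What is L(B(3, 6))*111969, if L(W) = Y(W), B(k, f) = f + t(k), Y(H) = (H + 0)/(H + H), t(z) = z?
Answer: 111969/2 ≈ 55985.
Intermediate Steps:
Y(H) = ½ (Y(H) = H/((2*H)) = H*(1/(2*H)) = ½)
B(k, f) = f + k
L(W) = ½
L(B(3, 6))*111969 = (½)*111969 = 111969/2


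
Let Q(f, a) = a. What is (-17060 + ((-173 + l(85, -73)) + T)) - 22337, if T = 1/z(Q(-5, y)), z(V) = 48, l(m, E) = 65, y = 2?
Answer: -1896239/48 ≈ -39505.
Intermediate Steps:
T = 1/48 ≈ 0.020833
(-17060 + ((-173 + l(85, -73)) + T)) - 22337 = (-17060 + ((-173 + 65) + 1/48)) - 22337 = (-17060 + (-108 + 1/48)) - 22337 = (-17060 - 5183/48) - 22337 = -824063/48 - 22337 = -1896239/48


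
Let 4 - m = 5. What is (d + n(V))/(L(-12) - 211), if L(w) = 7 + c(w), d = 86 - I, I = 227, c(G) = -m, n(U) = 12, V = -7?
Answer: 129/203 ≈ 0.63547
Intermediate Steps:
m = -1 (m = 4 - 1*5 = 4 - 5 = -1)
c(G) = 1 (c(G) = -1*(-1) = 1)
d = -141 (d = 86 - 1*227 = 86 - 227 = -141)
L(w) = 8 (L(w) = 7 + 1 = 8)
(d + n(V))/(L(-12) - 211) = (-141 + 12)/(8 - 211) = -129/(-203) = -129*(-1/203) = 129/203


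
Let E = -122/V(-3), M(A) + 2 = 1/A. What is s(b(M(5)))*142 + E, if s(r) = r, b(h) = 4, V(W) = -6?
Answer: 1765/3 ≈ 588.33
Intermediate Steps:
M(A) = -2 + 1/A
E = 61/3 (E = -122/(-6) = -122*(-⅙) = 61/3 ≈ 20.333)
s(b(M(5)))*142 + E = 4*142 + 61/3 = 568 + 61/3 = 1765/3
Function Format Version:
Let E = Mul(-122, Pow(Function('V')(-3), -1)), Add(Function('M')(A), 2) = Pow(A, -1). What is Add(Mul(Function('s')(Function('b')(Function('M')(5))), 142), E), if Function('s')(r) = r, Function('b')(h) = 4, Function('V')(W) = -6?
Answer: Rational(1765, 3) ≈ 588.33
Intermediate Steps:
Function('M')(A) = Add(-2, Pow(A, -1))
E = Rational(61, 3) (E = Mul(-122, Pow(-6, -1)) = Mul(-122, Rational(-1, 6)) = Rational(61, 3) ≈ 20.333)
Add(Mul(Function('s')(Function('b')(Function('M')(5))), 142), E) = Add(Mul(4, 142), Rational(61, 3)) = Add(568, Rational(61, 3)) = Rational(1765, 3)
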